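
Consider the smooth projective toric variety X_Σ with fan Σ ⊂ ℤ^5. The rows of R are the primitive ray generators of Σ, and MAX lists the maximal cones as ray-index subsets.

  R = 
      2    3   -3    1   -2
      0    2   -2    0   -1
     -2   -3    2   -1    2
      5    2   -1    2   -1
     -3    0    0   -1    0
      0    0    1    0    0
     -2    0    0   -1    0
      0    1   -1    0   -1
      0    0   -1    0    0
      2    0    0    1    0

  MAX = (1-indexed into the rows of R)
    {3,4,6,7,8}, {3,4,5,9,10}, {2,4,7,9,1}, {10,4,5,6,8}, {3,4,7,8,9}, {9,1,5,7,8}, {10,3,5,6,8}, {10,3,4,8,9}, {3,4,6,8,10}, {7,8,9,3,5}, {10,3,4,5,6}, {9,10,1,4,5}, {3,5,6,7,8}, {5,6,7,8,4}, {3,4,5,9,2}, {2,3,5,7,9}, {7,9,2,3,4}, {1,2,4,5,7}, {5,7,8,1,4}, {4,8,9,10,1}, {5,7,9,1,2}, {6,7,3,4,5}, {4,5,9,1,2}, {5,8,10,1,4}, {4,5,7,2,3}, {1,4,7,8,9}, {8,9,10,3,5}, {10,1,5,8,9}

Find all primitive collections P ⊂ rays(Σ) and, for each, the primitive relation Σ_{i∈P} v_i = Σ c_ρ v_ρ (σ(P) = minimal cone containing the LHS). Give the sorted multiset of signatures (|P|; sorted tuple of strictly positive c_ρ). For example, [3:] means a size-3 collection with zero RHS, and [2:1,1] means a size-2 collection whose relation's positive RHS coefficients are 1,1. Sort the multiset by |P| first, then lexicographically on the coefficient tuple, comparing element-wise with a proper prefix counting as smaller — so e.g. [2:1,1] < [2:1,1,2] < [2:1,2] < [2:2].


Minimal non-faces — 10 found among 10 rays, 28 max cones:

  P={6,9}:  v_{6} + v_{9} = 0  so sig = [2:]
  P={7,10}:  v_{7} + v_{10} = 0  so sig = [2:]
  P={1,3}:  v_{1} + v_{3} = v_{9}  so sig = [2:1]
  P={2,8}:  v_{2} + v_{8} = v_{1} + v_{7}  so sig = [2:1,1]
  P={1,6}:  v_{1} + v_{6} = v_{4} + v_{5} + v_{8}  so sig = [2:1,1,1]
  P={2,6}:  v_{2} + v_{6} = v_{4} + v_{5} + v_{7}  so sig = [2:1,1,1]
  P={2,10}:  v_{2} + v_{10} = v_{4} + v_{5} + v_{9}  so sig = [2:1,1,1]
  P={3,4,5,8}:  v_{3} + v_{4} + v_{5} + v_{8} = 0  so sig = [4:]
  P={4,5,7,9}:  v_{4} + v_{5} + v_{7} + v_{9} = v_{2}  so sig = [4:1]
  P={4,5,8,9}:  v_{4} + v_{5} + v_{8} + v_{9} = v_{1}  so sig = [4:1]

Signatures (|P|; sorted positive RHS coefficients), sorted:
[[2:], [2:], [2:1], [2:1,1], [2:1,1,1], [2:1,1,1], [2:1,1,1], [4:], [4:1], [4:1]]


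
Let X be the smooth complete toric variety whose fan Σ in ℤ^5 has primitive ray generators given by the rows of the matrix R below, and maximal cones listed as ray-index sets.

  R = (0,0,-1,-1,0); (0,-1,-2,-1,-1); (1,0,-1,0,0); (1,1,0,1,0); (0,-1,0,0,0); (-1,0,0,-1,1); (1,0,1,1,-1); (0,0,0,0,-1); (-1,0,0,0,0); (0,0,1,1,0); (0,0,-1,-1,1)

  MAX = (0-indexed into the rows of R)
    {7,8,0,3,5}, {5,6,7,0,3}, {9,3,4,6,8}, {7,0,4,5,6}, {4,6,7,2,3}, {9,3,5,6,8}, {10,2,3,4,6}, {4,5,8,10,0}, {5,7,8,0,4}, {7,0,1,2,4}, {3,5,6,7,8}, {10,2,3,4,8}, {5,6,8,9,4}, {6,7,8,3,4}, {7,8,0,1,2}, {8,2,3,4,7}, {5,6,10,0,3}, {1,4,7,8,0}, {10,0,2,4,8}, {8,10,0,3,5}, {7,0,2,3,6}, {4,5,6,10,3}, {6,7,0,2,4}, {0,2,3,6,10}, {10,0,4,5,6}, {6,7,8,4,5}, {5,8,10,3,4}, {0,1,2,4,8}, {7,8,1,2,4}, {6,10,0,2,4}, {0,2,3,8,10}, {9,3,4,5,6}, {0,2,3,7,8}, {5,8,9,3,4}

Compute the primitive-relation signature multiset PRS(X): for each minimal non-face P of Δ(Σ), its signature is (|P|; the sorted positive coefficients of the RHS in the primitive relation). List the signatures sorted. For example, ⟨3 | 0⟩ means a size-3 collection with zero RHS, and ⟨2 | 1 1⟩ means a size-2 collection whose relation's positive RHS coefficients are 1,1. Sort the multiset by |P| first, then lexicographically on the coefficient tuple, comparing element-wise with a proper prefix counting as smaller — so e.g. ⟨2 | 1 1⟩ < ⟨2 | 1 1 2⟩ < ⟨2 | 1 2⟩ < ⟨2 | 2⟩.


Σ has 18 primitive collections:

  {0,9}:  v_{0} + v_{9} = 0 ; sig = ⟨2 | 0⟩
  {2,5}:  v_{2} + v_{5} = v_{10} ; sig = ⟨2 | 1⟩
  {7,10}:  v_{7} + v_{10} = v_{0} ; sig = ⟨2 | 1⟩
  {2,9}:  v_{2} + v_{9} = v_{3} + v_{4} ; sig = ⟨2 | 1 1⟩
  {7,9}:  v_{7} + v_{9} = v_{6} + v_{8} ; sig = ⟨2 | 1 1⟩
  {9,10}:  v_{9} + v_{10} = v_{3} + v_{4} + v_{5} ; sig = ⟨2 | 1 1 1⟩
  {1,9}:  v_{1} + v_{9} = v_{2} + v_{4} + v_{7} + v_{8} ; sig = ⟨2 | 1 1 1 1⟩
  {1,10}:  v_{1} + v_{10} = 2·v_{0} + v_{2} + v_{4} + v_{8} ; sig = ⟨2 | 1 1 1 2⟩
  {1,3}:  v_{1} + v_{3} = 2·v_{2} + v_{7} + v_{8} ; sig = ⟨2 | 1 1 2⟩
  {1,5}:  v_{1} + v_{5} = 2·v_{0} + v_{4} + v_{8} ; sig = ⟨2 | 1 1 2⟩
  {1,6}:  v_{1} + v_{6} = v_{2} + v_{4} + 2·v_{7} ; sig = ⟨2 | 1 1 2⟩
  {6,8,10}:  v_{6} + v_{8} + v_{10} = 0 ; sig = ⟨3 | 0⟩
  {0,3,4}:  v_{0} + v_{3} + v_{4} = v_{2} ; sig = ⟨3 | 1⟩
  {0,6,8}:  v_{0} + v_{6} + v_{8} = v_{7} ; sig = ⟨3 | 1⟩
  {2,6,8}:  v_{2} + v_{6} + v_{8} = v_{3} + v_{4} + v_{7} ; sig = ⟨3 | 1 1 1⟩
  {3,4,5,7}:  v_{3} + v_{4} + v_{5} + v_{7} = 0 ; sig = ⟨4 | 0⟩
  {0,2,4,7,8}:  v_{0} + v_{2} + v_{4} + v_{7} + v_{8} = v_{1} ; sig = ⟨5 | 1⟩
  {3,4,5,6,8}:  v_{3} + v_{4} + v_{5} + v_{6} + v_{8} = v_{9} ; sig = ⟨5 | 1⟩

Sorted signature multiset PRS(X):
[⟨2 | 0⟩, ⟨2 | 1⟩, ⟨2 | 1⟩, ⟨2 | 1 1⟩, ⟨2 | 1 1⟩, ⟨2 | 1 1 1⟩, ⟨2 | 1 1 1 1⟩, ⟨2 | 1 1 1 2⟩, ⟨2 | 1 1 2⟩, ⟨2 | 1 1 2⟩, ⟨2 | 1 1 2⟩, ⟨3 | 0⟩, ⟨3 | 1⟩, ⟨3 | 1⟩, ⟨3 | 1 1 1⟩, ⟨4 | 0⟩, ⟨5 | 1⟩, ⟨5 | 1⟩]


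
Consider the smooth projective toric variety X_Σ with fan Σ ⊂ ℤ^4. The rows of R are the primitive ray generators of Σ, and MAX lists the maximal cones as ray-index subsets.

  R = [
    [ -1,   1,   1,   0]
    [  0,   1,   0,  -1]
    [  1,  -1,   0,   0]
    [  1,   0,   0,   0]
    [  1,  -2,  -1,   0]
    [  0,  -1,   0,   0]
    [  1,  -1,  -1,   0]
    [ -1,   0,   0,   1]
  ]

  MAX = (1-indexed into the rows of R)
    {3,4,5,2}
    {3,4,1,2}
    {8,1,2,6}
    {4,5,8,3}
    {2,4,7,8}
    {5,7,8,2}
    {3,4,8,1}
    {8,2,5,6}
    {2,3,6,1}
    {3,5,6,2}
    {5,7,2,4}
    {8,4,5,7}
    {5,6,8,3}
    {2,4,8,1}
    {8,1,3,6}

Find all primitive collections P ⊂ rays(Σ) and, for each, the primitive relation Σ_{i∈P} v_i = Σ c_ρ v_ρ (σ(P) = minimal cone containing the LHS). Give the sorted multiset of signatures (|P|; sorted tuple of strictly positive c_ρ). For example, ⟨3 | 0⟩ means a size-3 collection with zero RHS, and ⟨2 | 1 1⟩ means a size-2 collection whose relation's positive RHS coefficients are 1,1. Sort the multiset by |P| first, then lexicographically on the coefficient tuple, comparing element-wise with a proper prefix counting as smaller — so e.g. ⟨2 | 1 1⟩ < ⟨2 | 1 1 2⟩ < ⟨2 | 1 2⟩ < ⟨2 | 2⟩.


7 minimal non-faces of Δ(Σ) (on 8 rays):

  P={1,7}:  v_{1} + v_{7} = 0 — sig = ⟨2 | 0⟩
  P={1,5}:  v_{1} + v_{5} = v_{6} — sig = ⟨2 | 1⟩
  P={4,6}:  v_{4} + v_{6} = v_{3} — sig = ⟨2 | 1⟩
  P={6,7}:  v_{6} + v_{7} = v_{5} — sig = ⟨2 | 1⟩
  P={3,7}:  v_{3} + v_{7} = v_{4} + v_{5} — sig = ⟨2 | 1 1⟩
  P={2,3,8}:  v_{2} + v_{3} + v_{8} = 0 — sig = ⟨3 | 0⟩
  P={2,4,5,8}:  v_{2} + v_{4} + v_{5} + v_{8} = v_{7} — sig = ⟨4 | 1⟩

Signatures (|P|; sorted positive RHS coefficients), sorted:
[⟨2 | 0⟩, ⟨2 | 1⟩, ⟨2 | 1⟩, ⟨2 | 1⟩, ⟨2 | 1 1⟩, ⟨3 | 0⟩, ⟨4 | 1⟩]


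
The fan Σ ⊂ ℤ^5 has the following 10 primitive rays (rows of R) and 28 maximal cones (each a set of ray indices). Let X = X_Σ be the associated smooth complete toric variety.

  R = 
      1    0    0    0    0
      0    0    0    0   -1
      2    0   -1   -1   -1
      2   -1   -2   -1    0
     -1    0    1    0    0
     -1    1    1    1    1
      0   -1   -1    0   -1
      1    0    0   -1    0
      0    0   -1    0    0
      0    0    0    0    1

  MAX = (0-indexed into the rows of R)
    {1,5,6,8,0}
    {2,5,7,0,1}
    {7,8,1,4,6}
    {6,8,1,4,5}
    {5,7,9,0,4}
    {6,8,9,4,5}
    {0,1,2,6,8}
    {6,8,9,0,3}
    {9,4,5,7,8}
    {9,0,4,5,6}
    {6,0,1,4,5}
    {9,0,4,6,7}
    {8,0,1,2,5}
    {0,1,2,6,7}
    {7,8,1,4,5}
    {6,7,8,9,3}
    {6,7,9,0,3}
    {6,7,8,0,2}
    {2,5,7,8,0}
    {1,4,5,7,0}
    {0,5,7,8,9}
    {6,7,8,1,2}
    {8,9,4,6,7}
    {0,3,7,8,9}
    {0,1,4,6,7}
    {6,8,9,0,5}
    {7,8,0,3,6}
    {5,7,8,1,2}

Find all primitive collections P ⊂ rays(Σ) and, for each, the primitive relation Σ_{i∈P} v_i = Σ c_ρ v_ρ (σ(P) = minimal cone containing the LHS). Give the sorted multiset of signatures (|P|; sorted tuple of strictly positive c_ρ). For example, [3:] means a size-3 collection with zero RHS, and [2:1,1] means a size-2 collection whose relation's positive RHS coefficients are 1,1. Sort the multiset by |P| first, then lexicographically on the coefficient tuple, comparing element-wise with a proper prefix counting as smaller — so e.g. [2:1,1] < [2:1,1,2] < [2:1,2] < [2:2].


Δ(Σ) — 10 vertices, 12 min non-faces:

  • {1,9}:  v_{1} + v_{9} = 0 — sig = [2:]
  • {2,4}:  v_{2} + v_{4} = v_{1} + v_{7} — sig = [2:1,1]
  • {2,9}:  v_{2} + v_{9} = v_{0} + v_{7} + v_{8} — sig = [2:1,1,1]
  • {3,4}:  v_{3} + v_{4} = v_{6} + v_{7} + v_{9} — sig = [2:1,1,1]
  • {3,5}:  v_{3} + v_{5} = v_{0} + v_{8} + v_{9} — sig = [2:1,1,1]
  • {1,3}:  v_{1} + v_{3} = v_{0} + v_{6} + v_{7} + v_{8} — sig = [2:1,1,1,1]
  • {2,3}:  v_{2} + v_{3} = 2·v_{0} + v_{6} + 2·v_{7} + 2·v_{8} — sig = [2:1,2,2,2]
  • {0,4,8}:  v_{0} + v_{4} + v_{8} = 0 — sig = [3:]
  • {5,6,7}:  v_{5} + v_{6} + v_{7} = 0 — sig = [3:]
  • {2,5,6}:  v_{2} + v_{5} + v_{6} = v_{0} + v_{1} + v_{8} — sig = [3:1,1,1]
  • {0,1,7,8}:  v_{0} + v_{1} + v_{7} + v_{8} = v_{2} — sig = [4:1]
  • {0,6,7,8,9}:  v_{0} + v_{6} + v_{7} + v_{8} + v_{9} = v_{3} — sig = [5:1]

Signatures (|P|; sorted positive RHS coefficients), sorted:
[[2:], [2:1,1], [2:1,1,1], [2:1,1,1], [2:1,1,1], [2:1,1,1,1], [2:1,2,2,2], [3:], [3:], [3:1,1,1], [4:1], [5:1]]


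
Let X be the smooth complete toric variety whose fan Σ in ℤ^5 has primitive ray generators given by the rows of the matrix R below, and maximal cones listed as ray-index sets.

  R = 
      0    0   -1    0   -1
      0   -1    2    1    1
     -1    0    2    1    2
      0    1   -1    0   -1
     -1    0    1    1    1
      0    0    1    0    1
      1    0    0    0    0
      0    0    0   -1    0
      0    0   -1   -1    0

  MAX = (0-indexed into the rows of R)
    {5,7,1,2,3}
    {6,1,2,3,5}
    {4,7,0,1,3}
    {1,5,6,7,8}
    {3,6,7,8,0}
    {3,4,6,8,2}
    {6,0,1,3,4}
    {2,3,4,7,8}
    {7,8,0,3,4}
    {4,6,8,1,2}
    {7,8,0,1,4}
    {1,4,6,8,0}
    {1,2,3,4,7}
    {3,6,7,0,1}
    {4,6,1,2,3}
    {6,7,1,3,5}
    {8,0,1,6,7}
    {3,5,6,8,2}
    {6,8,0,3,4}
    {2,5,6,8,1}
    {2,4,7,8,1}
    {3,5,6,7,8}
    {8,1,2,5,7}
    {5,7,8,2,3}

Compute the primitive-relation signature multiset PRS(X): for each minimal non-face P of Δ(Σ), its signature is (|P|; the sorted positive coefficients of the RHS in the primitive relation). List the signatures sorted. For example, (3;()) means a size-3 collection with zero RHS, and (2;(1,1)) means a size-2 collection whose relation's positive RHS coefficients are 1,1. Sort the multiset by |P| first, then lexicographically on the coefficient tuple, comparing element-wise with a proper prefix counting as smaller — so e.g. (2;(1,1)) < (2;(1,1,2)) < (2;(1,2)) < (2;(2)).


|primitive collections| = 6. Relations:

  P={0,5}:  v_{0} + v_{5} = 0  ⟹  sig = (2;())
  P={0,2}:  v_{0} + v_{2} = v_{4}  ⟹  sig = (2;(1))
  P={4,5}:  v_{4} + v_{5} = v_{2}  ⟹  sig = (2;(1))
  P={1,3,8}:  v_{1} + v_{3} + v_{8} = 0  ⟹  sig = (3;())
  P={4,6,7}:  v_{4} + v_{6} + v_{7} = v_{5}  ⟹  sig = (3;(1))
  P={2,6,7}:  v_{2} + v_{6} + v_{7} = 2·v_{5}  ⟹  sig = (3;(2))

Sorted signature multiset PRS(X):
    (2;())
    (2;(1))
    (2;(1))
    (3;())
    (3;(1))
    (3;(2))


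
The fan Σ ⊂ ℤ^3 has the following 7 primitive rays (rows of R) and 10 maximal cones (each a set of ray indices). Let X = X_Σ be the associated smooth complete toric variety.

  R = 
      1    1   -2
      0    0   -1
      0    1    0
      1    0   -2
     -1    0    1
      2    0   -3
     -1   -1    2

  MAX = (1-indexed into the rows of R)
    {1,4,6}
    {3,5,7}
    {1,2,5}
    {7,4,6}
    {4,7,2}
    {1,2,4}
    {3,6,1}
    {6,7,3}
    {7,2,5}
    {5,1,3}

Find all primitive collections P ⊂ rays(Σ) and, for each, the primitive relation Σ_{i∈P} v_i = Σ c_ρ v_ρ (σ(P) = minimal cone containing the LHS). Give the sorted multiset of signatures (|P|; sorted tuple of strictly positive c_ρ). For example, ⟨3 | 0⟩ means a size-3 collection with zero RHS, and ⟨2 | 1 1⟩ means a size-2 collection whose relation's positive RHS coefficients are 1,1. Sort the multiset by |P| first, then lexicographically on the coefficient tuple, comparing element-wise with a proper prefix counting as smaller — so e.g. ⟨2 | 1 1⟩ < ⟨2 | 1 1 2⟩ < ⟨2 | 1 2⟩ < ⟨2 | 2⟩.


6 minimal non-faces of Δ(Σ) (on 7 rays):

  • {1,7}:  v_{1} + v_{7} = 0  →  sig = ⟨2 | 0⟩
  • {3,4}:  v_{3} + v_{4} = v_{1}  →  sig = ⟨2 | 1⟩
  • {4,5}:  v_{4} + v_{5} = v_{2}  →  sig = ⟨2 | 1⟩
  • {5,6}:  v_{5} + v_{6} = v_{4}  →  sig = ⟨2 | 1⟩
  • {2,3}:  v_{2} + v_{3} = v_{1} + v_{5}  →  sig = ⟨2 | 1 1⟩
  • {2,6}:  v_{2} + v_{6} = 2·v_{4}  →  sig = ⟨2 | 2⟩

Signatures (|P|; sorted positive RHS coefficients), sorted:
{ ⟨2 | 0⟩,  ⟨2 | 1⟩ ×3,  ⟨2 | 1 1⟩,  ⟨2 | 2⟩ }


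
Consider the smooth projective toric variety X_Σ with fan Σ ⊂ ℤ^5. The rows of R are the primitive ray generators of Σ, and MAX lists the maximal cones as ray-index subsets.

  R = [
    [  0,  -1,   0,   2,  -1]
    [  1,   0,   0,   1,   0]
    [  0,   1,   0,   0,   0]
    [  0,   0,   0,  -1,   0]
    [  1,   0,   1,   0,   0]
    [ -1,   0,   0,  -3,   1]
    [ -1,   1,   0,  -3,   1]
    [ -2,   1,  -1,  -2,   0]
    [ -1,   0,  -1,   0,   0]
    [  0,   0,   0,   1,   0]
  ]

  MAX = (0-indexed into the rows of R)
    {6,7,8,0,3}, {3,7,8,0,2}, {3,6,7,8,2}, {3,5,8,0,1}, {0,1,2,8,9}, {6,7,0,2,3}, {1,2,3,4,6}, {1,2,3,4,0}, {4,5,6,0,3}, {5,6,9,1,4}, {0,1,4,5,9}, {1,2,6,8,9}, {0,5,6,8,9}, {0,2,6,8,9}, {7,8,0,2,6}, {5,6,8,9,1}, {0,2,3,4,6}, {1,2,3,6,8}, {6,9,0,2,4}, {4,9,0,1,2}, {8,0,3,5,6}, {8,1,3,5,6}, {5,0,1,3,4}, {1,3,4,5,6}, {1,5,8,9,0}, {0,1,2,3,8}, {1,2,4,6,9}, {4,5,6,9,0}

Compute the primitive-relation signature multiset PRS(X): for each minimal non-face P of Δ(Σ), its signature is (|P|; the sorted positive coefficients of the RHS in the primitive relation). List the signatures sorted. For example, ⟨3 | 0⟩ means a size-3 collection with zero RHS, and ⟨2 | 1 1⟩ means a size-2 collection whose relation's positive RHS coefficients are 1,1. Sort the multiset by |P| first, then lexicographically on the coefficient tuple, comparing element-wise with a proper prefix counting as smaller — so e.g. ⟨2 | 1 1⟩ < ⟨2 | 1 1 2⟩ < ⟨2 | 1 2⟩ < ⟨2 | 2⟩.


Δ(Σ) — 10 vertices, 9 min non-faces:

  P = {3,9}:  v_{3} + v_{9} = 0 ; sig = ⟨2 | 0⟩
  P = {4,8}:  v_{4} + v_{8} = 0 ; sig = ⟨2 | 0⟩
  P = {2,5}:  v_{2} + v_{5} = v_{6} ; sig = ⟨2 | 1⟩
  P = {1,7}:  v_{1} + v_{7} = v_{2} + v_{3} + v_{8} ; sig = ⟨2 | 1 1 1⟩
  P = {4,7}:  v_{4} + v_{7} = v_{0} + v_{2} + v_{3} + v_{6} ; sig = ⟨2 | 1 1 1 1⟩
  P = {7,9}:  v_{7} + v_{9} = v_{0} + v_{2} + v_{6} + v_{8} ; sig = ⟨2 | 1 1 1 1⟩
  P = {5,7}:  v_{5} + v_{7} = v_{0} + v_{3} + 2·v_{6} + v_{8} ; sig = ⟨2 | 1 1 1 2⟩
  P = {0,1,6}:  v_{0} + v_{1} + v_{6} = 0 ; sig = ⟨3 | 0⟩
  P = {0,2,3,6,8}:  v_{0} + v_{2} + v_{3} + v_{6} + v_{8} = v_{7} ; sig = ⟨5 | 1⟩

Signatures (|P|; sorted positive RHS coefficients), sorted:
    ⟨2 | 0⟩
    ⟨2 | 0⟩
    ⟨2 | 1⟩
    ⟨2 | 1 1 1⟩
    ⟨2 | 1 1 1 1⟩
    ⟨2 | 1 1 1 1⟩
    ⟨2 | 1 1 1 2⟩
    ⟨3 | 0⟩
    ⟨5 | 1⟩


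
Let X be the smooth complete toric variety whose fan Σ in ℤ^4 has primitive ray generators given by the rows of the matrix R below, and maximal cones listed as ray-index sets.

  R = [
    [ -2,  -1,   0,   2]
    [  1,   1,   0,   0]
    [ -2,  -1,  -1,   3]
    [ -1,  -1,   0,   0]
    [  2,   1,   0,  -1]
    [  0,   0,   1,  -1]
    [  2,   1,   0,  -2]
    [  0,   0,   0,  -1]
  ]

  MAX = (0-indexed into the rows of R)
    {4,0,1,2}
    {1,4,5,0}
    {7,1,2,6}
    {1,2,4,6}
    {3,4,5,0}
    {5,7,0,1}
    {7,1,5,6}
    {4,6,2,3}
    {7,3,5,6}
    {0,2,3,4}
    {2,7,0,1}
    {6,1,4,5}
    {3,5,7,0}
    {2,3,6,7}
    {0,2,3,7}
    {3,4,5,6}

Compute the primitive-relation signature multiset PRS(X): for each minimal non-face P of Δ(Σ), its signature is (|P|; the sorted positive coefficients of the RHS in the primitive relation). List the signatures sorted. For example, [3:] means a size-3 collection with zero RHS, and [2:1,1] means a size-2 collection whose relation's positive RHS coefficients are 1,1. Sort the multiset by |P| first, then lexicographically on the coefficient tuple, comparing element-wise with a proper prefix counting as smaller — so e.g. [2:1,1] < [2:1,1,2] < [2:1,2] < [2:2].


|primitive collections| = 4. Relations:

  {0,6}:  v_{0} + v_{6} = 0  ⇒ sig = [2:]
  {1,3}:  v_{1} + v_{3} = 0  ⇒ sig = [2:]
  {2,5}:  v_{2} + v_{5} = v_{0}  ⇒ sig = [2:1]
  {4,7}:  v_{4} + v_{7} = v_{6}  ⇒ sig = [2:1]

Signatures (|P|; sorted positive RHS coefficients), sorted:
{ [2:] ×2,  [2:1] ×2 }


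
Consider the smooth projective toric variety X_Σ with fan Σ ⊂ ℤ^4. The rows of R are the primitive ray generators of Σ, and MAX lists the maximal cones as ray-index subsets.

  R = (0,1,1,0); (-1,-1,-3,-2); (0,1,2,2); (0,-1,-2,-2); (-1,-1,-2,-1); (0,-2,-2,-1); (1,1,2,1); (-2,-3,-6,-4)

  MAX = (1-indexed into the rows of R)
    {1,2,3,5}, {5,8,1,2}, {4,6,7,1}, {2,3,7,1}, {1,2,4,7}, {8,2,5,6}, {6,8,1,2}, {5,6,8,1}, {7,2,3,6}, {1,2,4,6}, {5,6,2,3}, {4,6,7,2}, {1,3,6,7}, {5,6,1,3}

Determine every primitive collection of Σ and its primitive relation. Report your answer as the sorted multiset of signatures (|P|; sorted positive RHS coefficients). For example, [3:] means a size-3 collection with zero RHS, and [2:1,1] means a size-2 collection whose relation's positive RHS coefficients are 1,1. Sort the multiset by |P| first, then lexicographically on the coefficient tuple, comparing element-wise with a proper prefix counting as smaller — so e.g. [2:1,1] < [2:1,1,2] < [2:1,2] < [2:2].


9 minimal non-faces of Δ(Σ) (on 8 rays):

  P={3,4}:  v_{3} + v_{4} = 0  ⇒ sig = [2:]
  P={5,7}:  v_{5} + v_{7} = 0  ⇒ sig = [2:]
  P={4,5}:  v_{4} + v_{5} = v_{1} + v_{2} + v_{6}  ⇒ sig = [2:1,1,1]
  P={7,8}:  v_{7} + v_{8} = v_{1} + v_{2} + v_{6}  ⇒ sig = [2:1,1,1]
  P={3,8}:  v_{3} + v_{8} = 2·v_{5}  ⇒ sig = [2:2]
  P={4,8}:  v_{4} + v_{8} = 2·v_{1} + 2·v_{2} + 2·v_{6}  ⇒ sig = [2:2,2,2]
  P={1,2,3,6}:  v_{1} + v_{2} + v_{3} + v_{6} = v_{5}  ⇒ sig = [4:1]
  P={1,2,5,6}:  v_{1} + v_{2} + v_{5} + v_{6} = v_{8}  ⇒ sig = [4:1]
  P={1,2,6,7}:  v_{1} + v_{2} + v_{6} + v_{7} = v_{4}  ⇒ sig = [4:1]

Sorted signature multiset PRS(X):
    |P|=2: 6 collections, coeffs (), (), (1,1,1), (1,1,1), (2), (2,2,2)
    |P|=4: 3 collections, coeffs (1), (1), (1)


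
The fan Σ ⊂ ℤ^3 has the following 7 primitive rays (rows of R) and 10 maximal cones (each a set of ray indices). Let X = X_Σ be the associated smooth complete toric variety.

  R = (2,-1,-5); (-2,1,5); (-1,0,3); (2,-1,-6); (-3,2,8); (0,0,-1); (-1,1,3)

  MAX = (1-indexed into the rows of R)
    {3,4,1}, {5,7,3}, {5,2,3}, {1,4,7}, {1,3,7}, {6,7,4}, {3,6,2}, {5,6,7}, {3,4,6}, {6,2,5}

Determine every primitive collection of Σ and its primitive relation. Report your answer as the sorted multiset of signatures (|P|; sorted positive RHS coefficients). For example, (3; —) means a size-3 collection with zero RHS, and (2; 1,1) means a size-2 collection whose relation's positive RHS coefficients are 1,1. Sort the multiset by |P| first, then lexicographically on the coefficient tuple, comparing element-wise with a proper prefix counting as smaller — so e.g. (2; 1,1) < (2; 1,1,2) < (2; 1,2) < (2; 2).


The 9 primitive collections of Σ (r=7, n=3):

  P={1,2}:  v_{1} + v_{2} = 0 ; sig = (2; —)
  P={1,5}:  v_{1} + v_{5} = v_{7} ; sig = (2; 1)
  P={1,6}:  v_{1} + v_{6} = v_{4} ; sig = (2; 1)
  P={2,4}:  v_{2} + v_{4} = v_{6} ; sig = (2; 1)
  P={2,7}:  v_{2} + v_{7} = v_{5} ; sig = (2; 1)
  P={4,5}:  v_{4} + v_{5} = v_{6} + v_{7} ; sig = (2; 1,1)
  P={3,4,7}:  v_{3} + v_{4} + v_{7} = 0 ; sig = (3; —)
  P={3,6,7}:  v_{3} + v_{6} + v_{7} = v_{2} ; sig = (3; 1)
  P={3,5,6}:  v_{3} + v_{5} + v_{6} = 2·v_{2} ; sig = (3; 2)

Hence PRS(X_Σ) =
[(2; —), (2; 1), (2; 1), (2; 1), (2; 1), (2; 1,1), (3; —), (3; 1), (3; 2)]


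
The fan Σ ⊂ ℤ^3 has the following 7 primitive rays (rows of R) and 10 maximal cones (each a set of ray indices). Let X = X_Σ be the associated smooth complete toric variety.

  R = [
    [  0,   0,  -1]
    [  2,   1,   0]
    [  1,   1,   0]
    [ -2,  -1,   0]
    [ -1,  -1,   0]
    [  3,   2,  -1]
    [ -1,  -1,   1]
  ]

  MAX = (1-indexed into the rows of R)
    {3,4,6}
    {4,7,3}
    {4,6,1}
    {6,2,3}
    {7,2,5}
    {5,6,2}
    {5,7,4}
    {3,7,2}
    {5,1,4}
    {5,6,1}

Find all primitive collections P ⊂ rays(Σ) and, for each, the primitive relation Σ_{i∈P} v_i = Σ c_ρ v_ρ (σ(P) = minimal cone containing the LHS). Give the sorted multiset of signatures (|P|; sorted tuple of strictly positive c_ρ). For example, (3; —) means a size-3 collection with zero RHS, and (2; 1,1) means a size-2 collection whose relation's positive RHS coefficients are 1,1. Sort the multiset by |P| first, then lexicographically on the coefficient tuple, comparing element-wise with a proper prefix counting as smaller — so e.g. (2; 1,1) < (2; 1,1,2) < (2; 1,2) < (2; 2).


Δ(Σ) — 7 vertices, 7 min non-faces:

  • {2,4}:  v_{2} + v_{4} = 0  ⟹  sig = (2; —)
  • {3,5}:  v_{3} + v_{5} = 0  ⟹  sig = (2; —)
  • {1,7}:  v_{1} + v_{7} = v_{5}  ⟹  sig = (2; 1)
  • {6,7}:  v_{6} + v_{7} = v_{2}  ⟹  sig = (2; 1)
  • {1,2}:  v_{1} + v_{2} = v_{5} + v_{6}  ⟹  sig = (2; 1,1)
  • {1,3}:  v_{1} + v_{3} = v_{4} + v_{6}  ⟹  sig = (2; 1,1)
  • {4,5,6}:  v_{4} + v_{5} + v_{6} = v_{1}  ⟹  sig = (3; 1)

Signatures (|P|; sorted positive RHS coefficients), sorted:
    (2; —)
    (2; —)
    (2; 1)
    (2; 1)
    (2; 1,1)
    (2; 1,1)
    (3; 1)


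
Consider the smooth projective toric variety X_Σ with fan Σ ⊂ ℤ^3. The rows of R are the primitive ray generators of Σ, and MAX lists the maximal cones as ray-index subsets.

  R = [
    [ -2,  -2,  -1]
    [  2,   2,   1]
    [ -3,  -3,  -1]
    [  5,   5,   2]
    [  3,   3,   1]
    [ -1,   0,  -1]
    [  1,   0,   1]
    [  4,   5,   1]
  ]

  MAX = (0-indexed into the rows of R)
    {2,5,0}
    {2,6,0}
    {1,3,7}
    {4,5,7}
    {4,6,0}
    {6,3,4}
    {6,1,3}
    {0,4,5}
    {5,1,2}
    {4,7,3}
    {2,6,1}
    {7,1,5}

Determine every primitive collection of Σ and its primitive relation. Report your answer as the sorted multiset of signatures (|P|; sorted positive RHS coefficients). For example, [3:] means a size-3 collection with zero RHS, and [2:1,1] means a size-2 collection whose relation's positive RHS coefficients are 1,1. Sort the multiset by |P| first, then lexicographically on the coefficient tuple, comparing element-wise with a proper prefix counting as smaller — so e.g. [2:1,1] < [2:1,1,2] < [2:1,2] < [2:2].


The 10 primitive collections of Σ (r=8, n=3):

  {0,1}:  v_{0} + v_{1} = 0  ⇒ sig = [2:]
  {2,4}:  v_{2} + v_{4} = 0  ⇒ sig = [2:]
  {5,6}:  v_{5} + v_{6} = 0  ⇒ sig = [2:]
  {0,3}:  v_{0} + v_{3} = v_{4}  ⇒ sig = [2:1]
  {1,4}:  v_{1} + v_{4} = v_{3}  ⇒ sig = [2:1]
  {2,3}:  v_{2} + v_{3} = v_{1}  ⇒ sig = [2:1]
  {3,5}:  v_{3} + v_{5} = v_{7}  ⇒ sig = [2:1]
  {6,7}:  v_{6} + v_{7} = v_{3}  ⇒ sig = [2:1]
  {0,7}:  v_{0} + v_{7} = v_{4} + v_{5}  ⇒ sig = [2:1,1]
  {2,7}:  v_{2} + v_{7} = v_{1} + v_{5}  ⇒ sig = [2:1,1]

Hence PRS(X_Σ) =
{ [2:] ×3,  [2:1] ×5,  [2:1,1] ×2 }


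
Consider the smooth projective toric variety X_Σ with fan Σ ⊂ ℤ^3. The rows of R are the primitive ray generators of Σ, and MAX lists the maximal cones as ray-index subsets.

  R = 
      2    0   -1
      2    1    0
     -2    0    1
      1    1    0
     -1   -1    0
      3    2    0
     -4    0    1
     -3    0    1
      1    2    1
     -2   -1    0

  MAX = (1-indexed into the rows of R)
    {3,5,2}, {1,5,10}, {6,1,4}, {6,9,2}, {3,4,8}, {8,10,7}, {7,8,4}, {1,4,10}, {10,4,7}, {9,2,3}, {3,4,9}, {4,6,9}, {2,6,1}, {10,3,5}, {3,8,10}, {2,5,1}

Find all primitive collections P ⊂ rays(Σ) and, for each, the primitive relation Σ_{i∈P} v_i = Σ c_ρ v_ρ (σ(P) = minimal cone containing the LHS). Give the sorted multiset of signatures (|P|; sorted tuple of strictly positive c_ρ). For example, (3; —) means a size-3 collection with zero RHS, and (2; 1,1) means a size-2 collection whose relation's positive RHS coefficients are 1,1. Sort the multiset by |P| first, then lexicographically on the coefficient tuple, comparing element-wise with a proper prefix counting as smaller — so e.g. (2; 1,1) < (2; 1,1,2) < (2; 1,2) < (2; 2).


Σ has 23 primitive collections:

  • {1,3}:  v_{1} + v_{3} = 0  ⟹  sig = (2; —)
  • {2,10}:  v_{2} + v_{10} = 0  ⟹  sig = (2; —)
  • {4,5}:  v_{4} + v_{5} = 0  ⟹  sig = (2; —)
  • {1,9}:  v_{1} + v_{9} = v_{6}  ⟹  sig = (2; 1)
  • {2,4}:  v_{2} + v_{4} = v_{6}  ⟹  sig = (2; 1)
  • {3,6}:  v_{3} + v_{6} = v_{9}  ⟹  sig = (2; 1)
  • {5,6}:  v_{5} + v_{6} = v_{2}  ⟹  sig = (2; 1)
  • {6,10}:  v_{6} + v_{10} = v_{4}  ⟹  sig = (2; 1)
  • {1,8}:  v_{1} + v_{8} = v_{4} + v_{10}  ⟹  sig = (2; 1,1)
  • {2,7}:  v_{2} + v_{7} = v_{4} + v_{8}  ⟹  sig = (2; 1,1)
  • {2,8}:  v_{2} + v_{8} = v_{3} + v_{4}  ⟹  sig = (2; 1,1)
  • {5,7}:  v_{5} + v_{7} = v_{8} + v_{10}  ⟹  sig = (2; 1,1)
  • {5,8}:  v_{5} + v_{8} = v_{3} + v_{10}  ⟹  sig = (2; 1,1)
  • {5,9}:  v_{5} + v_{9} = v_{2} + v_{3}  ⟹  sig = (2; 1,1)
  • {9,10}:  v_{9} + v_{10} = v_{3} + v_{4}  ⟹  sig = (2; 1,1)
  • {7,9}:  v_{7} + v_{9} = v_{3} + 2·v_{4} + v_{8}  ⟹  sig = (2; 1,1,2)
  • {6,7}:  v_{6} + v_{7} = 2·v_{4} + v_{8}  ⟹  sig = (2; 1,2)
  • {6,8}:  v_{6} + v_{8} = v_{3} + 2·v_{4}  ⟹  sig = (2; 1,2)
  • {3,7}:  v_{3} + v_{7} = 2·v_{8}  ⟹  sig = (2; 2)
  • {1,7}:  v_{1} + v_{7} = 2·v_{4} + 2·v_{10}  ⟹  sig = (2; 2,2)
  • {8,9}:  v_{8} + v_{9} = 2·v_{3} + 2·v_{4}  ⟹  sig = (2; 2,2)
  • {3,4,10}:  v_{3} + v_{4} + v_{10} = v_{8}  ⟹  sig = (3; 1)
  • {4,8,10}:  v_{4} + v_{8} + v_{10} = v_{7}  ⟹  sig = (3; 1)

so the primitive-relation signature multiset is
    (2; —)
    (2; —)
    (2; —)
    (2; 1)
    (2; 1)
    (2; 1)
    (2; 1)
    (2; 1)
    (2; 1,1)
    (2; 1,1)
    (2; 1,1)
    (2; 1,1)
    (2; 1,1)
    (2; 1,1)
    (2; 1,1)
    (2; 1,1,2)
    (2; 1,2)
    (2; 1,2)
    (2; 2)
    (2; 2,2)
    (2; 2,2)
    (3; 1)
    (3; 1)


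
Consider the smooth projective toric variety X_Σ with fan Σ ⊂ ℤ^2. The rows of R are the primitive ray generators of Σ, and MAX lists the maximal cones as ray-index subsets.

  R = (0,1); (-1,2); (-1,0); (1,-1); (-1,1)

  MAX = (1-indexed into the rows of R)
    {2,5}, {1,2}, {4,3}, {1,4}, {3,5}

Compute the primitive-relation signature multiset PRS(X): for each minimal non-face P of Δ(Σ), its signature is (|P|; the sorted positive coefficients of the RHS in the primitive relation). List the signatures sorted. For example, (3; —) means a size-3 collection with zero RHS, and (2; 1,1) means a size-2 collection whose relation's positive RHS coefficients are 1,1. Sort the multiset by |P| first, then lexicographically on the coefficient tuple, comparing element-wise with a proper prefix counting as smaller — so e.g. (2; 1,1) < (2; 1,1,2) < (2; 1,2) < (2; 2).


|primitive collections| = 5. Relations:

  {4,5}:  v_{4} + v_{5} = 0  →  sig = (2; —)
  {1,3}:  v_{1} + v_{3} = v_{5}  →  sig = (2; 1)
  {1,5}:  v_{1} + v_{5} = v_{2}  →  sig = (2; 1)
  {2,4}:  v_{2} + v_{4} = v_{1}  →  sig = (2; 1)
  {2,3}:  v_{2} + v_{3} = 2·v_{5}  →  sig = (2; 2)

so the primitive-relation signature multiset is
    (2; —)
    (2; 1)
    (2; 1)
    (2; 1)
    (2; 2)


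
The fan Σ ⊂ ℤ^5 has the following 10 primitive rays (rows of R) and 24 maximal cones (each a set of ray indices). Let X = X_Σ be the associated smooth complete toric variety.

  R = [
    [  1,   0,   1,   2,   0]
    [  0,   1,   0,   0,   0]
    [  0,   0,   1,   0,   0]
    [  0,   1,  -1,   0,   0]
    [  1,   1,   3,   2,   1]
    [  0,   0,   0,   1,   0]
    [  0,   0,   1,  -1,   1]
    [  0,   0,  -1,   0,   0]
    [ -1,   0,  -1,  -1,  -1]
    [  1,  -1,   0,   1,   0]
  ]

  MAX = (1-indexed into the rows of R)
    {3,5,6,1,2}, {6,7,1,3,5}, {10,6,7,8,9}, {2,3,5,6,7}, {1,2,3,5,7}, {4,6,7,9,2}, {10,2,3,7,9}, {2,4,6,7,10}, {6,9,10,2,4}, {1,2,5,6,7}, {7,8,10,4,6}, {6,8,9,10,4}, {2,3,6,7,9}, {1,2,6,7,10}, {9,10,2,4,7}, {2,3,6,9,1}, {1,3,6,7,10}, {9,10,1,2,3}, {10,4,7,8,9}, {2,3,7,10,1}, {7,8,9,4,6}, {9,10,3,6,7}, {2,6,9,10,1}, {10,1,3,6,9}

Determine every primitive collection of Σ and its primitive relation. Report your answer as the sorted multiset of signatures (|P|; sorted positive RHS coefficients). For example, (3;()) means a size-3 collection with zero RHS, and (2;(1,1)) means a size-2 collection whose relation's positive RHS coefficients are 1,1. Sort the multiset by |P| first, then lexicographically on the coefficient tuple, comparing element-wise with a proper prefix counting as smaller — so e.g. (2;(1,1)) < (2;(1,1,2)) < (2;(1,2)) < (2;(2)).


Δ(Σ) — 10 vertices, 14 min non-faces:

  P = {3,8}:  v_{3} + v_{8} = 0  ⟹  sig = (2;())
  P = {2,8}:  v_{2} + v_{8} = v_{4}  ⟹  sig = (2;(1))
  P = {3,4}:  v_{3} + v_{4} = v_{2}  ⟹  sig = (2;(1))
  P = {1,8}:  v_{1} + v_{8} = v_{2} + v_{6} + v_{10}  ⟹  sig = (2;(1,1,1))
  P = {5,8}:  v_{5} + v_{8} = v_{1} + v_{2} + v_{6} + v_{7}  ⟹  sig = (2;(1,1,1,1))
  P = {4,5}:  v_{4} + v_{5} = v_{1} + 2·v_{2} + v_{6} + v_{7}  ⟹  sig = (2;(1,1,1,2))
  P = {1,4}:  v_{1} + v_{4} = 2·v_{2} + v_{6} + v_{10}  ⟹  sig = (2;(1,1,2))
  P = {5,9}:  v_{5} + v_{9} = v_{2} + 2·v_{3} + v_{6}  ⟹  sig = (2;(1,1,2))
  P = {5,10}:  v_{5} + v_{10} = 2·v_{1} + v_{7}  ⟹  sig = (2;(1,2))
  P = {1,7,9}:  v_{1} + v_{7} + v_{9} = v_{3}  ⟹  sig = (3;(1))
  P = {2,3,6,10}:  v_{2} + v_{3} + v_{6} + v_{10} = v_{1}  ⟹  sig = (4;(1))
  P = {2,6,7,9,10}:  v_{2} + v_{6} + v_{7} + v_{9} + v_{10} = 0  ⟹  sig = (5;())
  P = {1,2,3,6,7}:  v_{1} + v_{2} + v_{3} + v_{6} + v_{7} = v_{5}  ⟹  sig = (5;(1))
  P = {4,6,7,9,10}:  v_{4} + v_{6} + v_{7} + v_{9} + v_{10} = v_{8}  ⟹  sig = (5;(1))

Signatures (|P|; sorted positive RHS coefficients), sorted:
[(2;()), (2;(1)), (2;(1)), (2;(1,1,1)), (2;(1,1,1,1)), (2;(1,1,1,2)), (2;(1,1,2)), (2;(1,1,2)), (2;(1,2)), (3;(1)), (4;(1)), (5;()), (5;(1)), (5;(1))]


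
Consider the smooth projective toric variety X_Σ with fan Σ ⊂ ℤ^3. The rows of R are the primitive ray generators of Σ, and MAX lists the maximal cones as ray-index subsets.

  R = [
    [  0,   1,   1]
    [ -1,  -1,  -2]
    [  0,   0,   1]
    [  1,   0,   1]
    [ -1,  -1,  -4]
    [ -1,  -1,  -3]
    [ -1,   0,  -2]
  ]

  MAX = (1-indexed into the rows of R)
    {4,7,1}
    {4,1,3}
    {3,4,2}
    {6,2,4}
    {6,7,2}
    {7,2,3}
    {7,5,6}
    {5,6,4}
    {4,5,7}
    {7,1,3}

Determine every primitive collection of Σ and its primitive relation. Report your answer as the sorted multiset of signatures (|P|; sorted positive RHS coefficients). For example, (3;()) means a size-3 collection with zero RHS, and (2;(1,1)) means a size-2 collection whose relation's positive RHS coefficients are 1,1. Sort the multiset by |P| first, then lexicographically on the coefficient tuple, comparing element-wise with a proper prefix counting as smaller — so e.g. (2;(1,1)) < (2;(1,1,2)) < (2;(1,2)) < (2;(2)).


|primitive collections| = 9. Relations:

  {1,6}:  v_{1} + v_{6} = v_{7} ; sig = (2;(1))
  {3,5}:  v_{3} + v_{5} = v_{6} ; sig = (2;(1))
  {3,6}:  v_{3} + v_{6} = v_{2} ; sig = (2;(1))
  {1,2}:  v_{1} + v_{2} = v_{3} + v_{7} ; sig = (2;(1,1))
  {1,5}:  v_{1} + v_{5} = v_{4} + 2·v_{7} ; sig = (2;(1,2))
  {2,5}:  v_{2} + v_{5} = 2·v_{6} ; sig = (2;(2))
  {3,4,7}:  v_{3} + v_{4} + v_{7} = 0 ; sig = (3;())
  {2,4,7}:  v_{2} + v_{4} + v_{7} = v_{6} ; sig = (3;(1))
  {4,6,7}:  v_{4} + v_{6} + v_{7} = v_{5} ; sig = (3;(1))

so the primitive-relation signature multiset is
{ (2;(1)) ×3,  (2;(1,1)),  (2;(1,2)),  (2;(2)),  (3;()),  (3;(1)) ×2 }


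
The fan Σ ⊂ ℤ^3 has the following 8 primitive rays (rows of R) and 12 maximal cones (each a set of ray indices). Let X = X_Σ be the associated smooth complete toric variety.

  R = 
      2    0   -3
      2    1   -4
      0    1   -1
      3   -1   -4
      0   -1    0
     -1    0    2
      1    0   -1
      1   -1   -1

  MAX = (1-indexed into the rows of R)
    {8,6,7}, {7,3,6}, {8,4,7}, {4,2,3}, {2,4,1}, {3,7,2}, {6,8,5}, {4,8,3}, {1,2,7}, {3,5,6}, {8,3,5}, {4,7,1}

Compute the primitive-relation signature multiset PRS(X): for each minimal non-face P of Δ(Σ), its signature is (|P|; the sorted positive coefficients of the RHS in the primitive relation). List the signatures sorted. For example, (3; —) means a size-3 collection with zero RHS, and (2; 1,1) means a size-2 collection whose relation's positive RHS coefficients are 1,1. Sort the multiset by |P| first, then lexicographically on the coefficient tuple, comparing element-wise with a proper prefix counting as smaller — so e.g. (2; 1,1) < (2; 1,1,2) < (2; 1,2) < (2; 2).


The 14 primitive collections of Σ (r=8, n=3):

  {1,3}:  v_{1} + v_{3} = v_{2} — sig = (2; 1)
  {1,6}:  v_{1} + v_{6} = v_{7} — sig = (2; 1)
  {1,8}:  v_{1} + v_{8} = v_{4} — sig = (2; 1)
  {5,7}:  v_{5} + v_{7} = v_{8} — sig = (2; 1)
  {2,6}:  v_{2} + v_{6} = v_{3} + v_{7} — sig = (2; 1,1)
  {2,8}:  v_{2} + v_{8} = v_{3} + v_{4} — sig = (2; 1,1)
  {4,6}:  v_{4} + v_{6} = v_{7} + v_{8} — sig = (2; 1,1)
  {1,5}:  v_{1} + v_{5} = v_{3} + 2·v_{8} — sig = (2; 1,2)
  {4,5}:  v_{4} + v_{5} = v_{3} + 3·v_{8} — sig = (2; 1,3)
  {2,5}:  v_{2} + v_{5} = 2·v_{3} + 2·v_{8} — sig = (2; 2,2)
  {3,6,8}:  v_{3} + v_{6} + v_{8} = 0 — sig = (3; —)
  {3,7,8}:  v_{3} + v_{7} + v_{8} = v_{1} — sig = (3; 1)
  {3,4,7}:  v_{3} + v_{4} + v_{7} = 2·v_{1} — sig = (3; 2)
  {2,4,7}:  v_{2} + v_{4} + v_{7} = 3·v_{1} — sig = (3; 3)

Signatures (|P|; sorted positive RHS coefficients), sorted:
{ (2; 1) ×4,  (2; 1,1) ×3,  (2; 1,2),  (2; 1,3),  (2; 2,2),  (3; —),  (3; 1),  (3; 2),  (3; 3) }


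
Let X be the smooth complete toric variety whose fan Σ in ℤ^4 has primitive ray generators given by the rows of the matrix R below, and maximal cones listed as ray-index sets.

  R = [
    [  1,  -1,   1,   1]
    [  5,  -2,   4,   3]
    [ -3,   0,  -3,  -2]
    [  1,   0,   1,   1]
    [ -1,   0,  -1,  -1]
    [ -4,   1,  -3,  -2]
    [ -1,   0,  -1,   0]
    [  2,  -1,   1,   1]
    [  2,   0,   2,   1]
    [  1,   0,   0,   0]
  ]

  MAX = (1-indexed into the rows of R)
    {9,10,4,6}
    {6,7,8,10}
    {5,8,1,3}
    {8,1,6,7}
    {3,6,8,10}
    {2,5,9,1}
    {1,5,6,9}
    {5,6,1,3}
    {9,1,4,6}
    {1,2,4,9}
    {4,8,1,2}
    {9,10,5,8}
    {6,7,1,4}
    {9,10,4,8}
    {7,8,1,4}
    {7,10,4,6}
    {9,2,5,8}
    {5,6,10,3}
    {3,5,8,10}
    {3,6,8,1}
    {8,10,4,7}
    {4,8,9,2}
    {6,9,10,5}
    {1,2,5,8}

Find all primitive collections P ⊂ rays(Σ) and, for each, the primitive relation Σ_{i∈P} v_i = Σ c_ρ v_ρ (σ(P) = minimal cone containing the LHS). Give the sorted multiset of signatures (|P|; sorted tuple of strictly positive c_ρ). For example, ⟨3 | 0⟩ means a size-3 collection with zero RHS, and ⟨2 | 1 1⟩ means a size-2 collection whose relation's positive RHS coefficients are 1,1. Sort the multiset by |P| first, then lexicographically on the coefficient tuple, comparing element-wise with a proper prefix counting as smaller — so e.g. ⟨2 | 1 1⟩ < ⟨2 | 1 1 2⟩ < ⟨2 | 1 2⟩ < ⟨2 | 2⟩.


15 minimal non-faces of Δ(Σ) (on 10 rays):

  P = {4,5}:  v_{4} + v_{5} = 0 — sig = ⟨2 | 0⟩
  P = {1,10}:  v_{1} + v_{10} = v_{8} — sig = ⟨2 | 1⟩
  P = {2,6}:  v_{2} + v_{6} = v_{1} — sig = ⟨2 | 1⟩
  P = {3,9}:  v_{3} + v_{9} = v_{5} — sig = ⟨2 | 1⟩
  P = {7,9}:  v_{7} + v_{9} = v_{4} — sig = ⟨2 | 1⟩
  P = {3,4}:  v_{3} + v_{4} = v_{6} + v_{8} — sig = ⟨2 | 1 1⟩
  P = {5,7}:  v_{5} + v_{7} = v_{6} + v_{8} — sig = ⟨2 | 1 1⟩
  P = {2,3}:  v_{2} + v_{3} = v_{1} + v_{5} + v_{8} — sig = ⟨2 | 1 1 1⟩
  P = {2,7}:  v_{2} + v_{7} = v_{1} + v_{4} + v_{8} — sig = ⟨2 | 1 1 1⟩
  P = {2,10}:  v_{2} + v_{10} = 2·v_{8} + v_{9} — sig = ⟨2 | 1 2⟩
  P = {3,7}:  v_{3} + v_{7} = 2·v_{6} + 2·v_{8} — sig = ⟨2 | 2 2⟩
  P = {6,8,9}:  v_{6} + v_{8} + v_{9} = 0 — sig = ⟨3 | 0⟩
  P = {1,8,9}:  v_{1} + v_{8} + v_{9} = v_{2} — sig = ⟨3 | 1⟩
  P = {4,6,8}:  v_{4} + v_{6} + v_{8} = v_{7} — sig = ⟨3 | 1⟩
  P = {5,6,8}:  v_{5} + v_{6} + v_{8} = v_{3} — sig = ⟨3 | 1⟩

Hence PRS(X_Σ) =
{ ⟨2 | 0⟩,  ⟨2 | 1⟩ ×4,  ⟨2 | 1 1⟩ ×2,  ⟨2 | 1 1 1⟩ ×2,  ⟨2 | 1 2⟩,  ⟨2 | 2 2⟩,  ⟨3 | 0⟩,  ⟨3 | 1⟩ ×3 }


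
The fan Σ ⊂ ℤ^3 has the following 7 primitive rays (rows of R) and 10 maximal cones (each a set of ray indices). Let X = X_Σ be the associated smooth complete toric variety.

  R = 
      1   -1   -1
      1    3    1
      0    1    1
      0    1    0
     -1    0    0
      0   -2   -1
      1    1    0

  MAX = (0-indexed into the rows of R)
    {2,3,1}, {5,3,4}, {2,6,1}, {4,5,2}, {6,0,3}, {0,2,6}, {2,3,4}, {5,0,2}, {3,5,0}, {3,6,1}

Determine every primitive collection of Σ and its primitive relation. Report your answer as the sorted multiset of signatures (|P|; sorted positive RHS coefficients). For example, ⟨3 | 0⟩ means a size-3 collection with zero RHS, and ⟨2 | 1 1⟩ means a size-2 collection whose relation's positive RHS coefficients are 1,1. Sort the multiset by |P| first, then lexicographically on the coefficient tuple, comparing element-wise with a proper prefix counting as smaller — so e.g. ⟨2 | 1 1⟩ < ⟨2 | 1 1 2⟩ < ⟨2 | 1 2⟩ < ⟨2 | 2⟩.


9 collections generate NE(X_Σ); each relation:

  P={1,5}:  v_{1} + v_{5} = v_{6} — sig = ⟨2 | 1⟩
  P={4,6}:  v_{4} + v_{6} = v_{3} — sig = ⟨2 | 1⟩
  P={5,6}:  v_{5} + v_{6} = v_{0} — sig = ⟨2 | 1⟩
  P={0,4}:  v_{0} + v_{4} = v_{3} + v_{5} — sig = ⟨2 | 1 1⟩
  P={1,4}:  v_{1} + v_{4} = v_{2} + 2·v_{3} — sig = ⟨2 | 1 2⟩
  P={0,1}:  v_{0} + v_{1} = 2·v_{6} — sig = ⟨2 | 2⟩
  P={2,3,5}:  v_{2} + v_{3} + v_{5} = 0 — sig = ⟨3 | 0⟩
  P={0,2,3}:  v_{0} + v_{2} + v_{3} = v_{6} — sig = ⟨3 | 1⟩
  P={2,3,6}:  v_{2} + v_{3} + v_{6} = v_{1} — sig = ⟨3 | 1⟩

Sorted signature multiset PRS(X):
{ ⟨2 | 1⟩ ×3,  ⟨2 | 1 1⟩,  ⟨2 | 1 2⟩,  ⟨2 | 2⟩,  ⟨3 | 0⟩,  ⟨3 | 1⟩ ×2 }


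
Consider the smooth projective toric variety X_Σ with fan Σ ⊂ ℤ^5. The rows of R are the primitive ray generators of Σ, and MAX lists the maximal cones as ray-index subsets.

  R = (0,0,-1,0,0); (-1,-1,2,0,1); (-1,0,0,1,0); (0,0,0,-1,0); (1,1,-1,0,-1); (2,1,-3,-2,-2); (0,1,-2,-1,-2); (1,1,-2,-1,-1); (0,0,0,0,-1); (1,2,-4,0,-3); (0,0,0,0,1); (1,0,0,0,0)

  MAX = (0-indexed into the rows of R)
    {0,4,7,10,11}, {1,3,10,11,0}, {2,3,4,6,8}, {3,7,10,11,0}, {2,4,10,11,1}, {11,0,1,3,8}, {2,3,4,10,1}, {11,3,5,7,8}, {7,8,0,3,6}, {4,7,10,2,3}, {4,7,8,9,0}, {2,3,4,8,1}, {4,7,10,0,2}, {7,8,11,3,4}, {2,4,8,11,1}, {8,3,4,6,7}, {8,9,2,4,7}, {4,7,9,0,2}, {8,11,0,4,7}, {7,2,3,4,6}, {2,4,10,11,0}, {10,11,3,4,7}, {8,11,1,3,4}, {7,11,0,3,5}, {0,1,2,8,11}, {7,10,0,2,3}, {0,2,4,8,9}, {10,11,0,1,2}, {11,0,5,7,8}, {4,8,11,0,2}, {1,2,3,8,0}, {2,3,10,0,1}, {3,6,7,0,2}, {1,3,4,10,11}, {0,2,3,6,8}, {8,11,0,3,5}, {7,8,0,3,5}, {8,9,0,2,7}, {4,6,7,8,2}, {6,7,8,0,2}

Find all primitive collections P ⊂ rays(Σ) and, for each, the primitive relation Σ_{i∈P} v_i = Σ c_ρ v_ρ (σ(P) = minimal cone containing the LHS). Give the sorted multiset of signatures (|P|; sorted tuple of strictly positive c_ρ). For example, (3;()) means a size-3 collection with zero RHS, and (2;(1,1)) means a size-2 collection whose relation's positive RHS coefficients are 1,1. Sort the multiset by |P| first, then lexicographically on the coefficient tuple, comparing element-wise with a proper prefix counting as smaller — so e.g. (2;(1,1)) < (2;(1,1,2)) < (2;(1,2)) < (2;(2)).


|primitive collections| = 24. Relations:

  • {8,10}:  v_{8} + v_{10} = 0  ⇒ sig = (2;())
  • {1,7}:  v_{1} + v_{7} = v_{3}  ⇒ sig = (2;(1))
  • {6,11}:  v_{6} + v_{11} = v_{7} + v_{8}  ⇒ sig = (2;(1,1))
  • {1,9}:  v_{1} + v_{9} = v_{2} + v_{7} + v_{8}  ⇒ sig = (2;(1,1,1))
  • {2,5}:  v_{2} + v_{5} = v_{0} + v_{7} + v_{8}  ⇒ sig = (2;(1,1,1))
  • {6,10}:  v_{6} + v_{10} = v_{2} + v_{3} + v_{7}  ⇒ sig = (2;(1,1,1))
  • {5,10}:  v_{5} + v_{10} = v_{0} + v_{3} + v_{7} + v_{11}  ⇒ sig = (2;(1,1,1,1))
  • {9,10}:  v_{9} + v_{10} = v_{0} + v_{2} + v_{4} + v_{7}  ⇒ sig = (2;(1,1,1,1))
  • {1,5}:  v_{1} + v_{5} = v_{0} + 2·v_{3} + v_{8} + v_{11}  ⇒ sig = (2;(1,1,1,2))
  • {1,6}:  v_{1} + v_{6} = v_{2} + 2·v_{3} + v_{8}  ⇒ sig = (2;(1,1,2))
  • {3,9}:  v_{3} + v_{9} = v_{2} + 2·v_{7} + v_{8}  ⇒ sig = (2;(1,1,2))
  • {4,5}:  v_{4} + v_{5} = 2·v_{7} + v_{8} + v_{11}  ⇒ sig = (2;(1,1,2))
  • {5,6}:  v_{5} + v_{6} = v_{0} + v_{3} + 2·v_{7} + 2·v_{8}  ⇒ sig = (2;(1,1,2,2))
  • {9,11}:  v_{9} + v_{11} = 2·v_{0} + 2·v_{4} + v_{8}  ⇒ sig = (2;(1,2,2))
  • {5,9}:  v_{5} + v_{9} = 2·v_{0} + v_{4} + 2·v_{7} + 2·v_{8}  ⇒ sig = (2;(1,2,2,2))
  • {6,9}:  v_{6} + v_{9} = 2·v_{2} + 3·v_{7} + 2·v_{8}  ⇒ sig = (2;(2,2,3))
  • {0,1,4}:  v_{0} + v_{1} + v_{4} = 0  ⇒ sig = (3;())
  • {2,3,11}:  v_{2} + v_{3} + v_{11} = 0  ⇒ sig = (3;())
  • {0,3,4}:  v_{0} + v_{3} + v_{4} = v_{7}  ⇒ sig = (3;(1))
  • {2,7,11}:  v_{2} + v_{7} + v_{11} = v_{0} + v_{4}  ⇒ sig = (3;(1,1))
  • {0,4,6}:  v_{0} + v_{4} + v_{6} = v_{2} + 2·v_{7} + v_{8}  ⇒ sig = (3;(1,1,2))
  • {2,3,7,8}:  v_{2} + v_{3} + v_{7} + v_{8} = v_{6}  ⇒ sig = (4;(1))
  • {0,2,4,7,8}:  v_{0} + v_{2} + v_{4} + v_{7} + v_{8} = v_{9}  ⇒ sig = (5;(1))
  • {0,3,7,8,11}:  v_{0} + v_{3} + v_{7} + v_{8} + v_{11} = v_{5}  ⇒ sig = (5;(1))

Hence PRS(X_Σ) =
    (2;())
    (2;(1))
    (2;(1,1))
    (2;(1,1,1))
    (2;(1,1,1))
    (2;(1,1,1))
    (2;(1,1,1,1))
    (2;(1,1,1,1))
    (2;(1,1,1,2))
    (2;(1,1,2))
    (2;(1,1,2))
    (2;(1,1,2))
    (2;(1,1,2,2))
    (2;(1,2,2))
    (2;(1,2,2,2))
    (2;(2,2,3))
    (3;())
    (3;())
    (3;(1))
    (3;(1,1))
    (3;(1,1,2))
    (4;(1))
    (5;(1))
    (5;(1))
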